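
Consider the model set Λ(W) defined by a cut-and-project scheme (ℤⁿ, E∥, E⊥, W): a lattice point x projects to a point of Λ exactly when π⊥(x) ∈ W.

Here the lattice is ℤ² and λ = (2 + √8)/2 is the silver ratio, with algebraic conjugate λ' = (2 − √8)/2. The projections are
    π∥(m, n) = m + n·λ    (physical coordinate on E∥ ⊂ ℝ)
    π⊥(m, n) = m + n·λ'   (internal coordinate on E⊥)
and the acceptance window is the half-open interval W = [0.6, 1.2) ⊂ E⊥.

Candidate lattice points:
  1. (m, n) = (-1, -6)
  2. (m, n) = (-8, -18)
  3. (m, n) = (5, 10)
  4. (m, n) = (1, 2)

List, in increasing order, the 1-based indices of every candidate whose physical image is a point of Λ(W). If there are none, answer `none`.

Numerically λ ≈ 2.4142 and λ' = −1/λ ≈ -0.4142.
#1 (-1,-6): internal coord -1 + (-6)·λ' = +1.4853; +1.4853 ∉ [0.6, 1.2) → out
#2 (-8,-18): internal coord -8 + (-18)·λ' = -0.5442; -0.5442 ∉ [0.6, 1.2) → out
#3 (5,10): internal coord 5 + (10)·λ' = +0.8579; +0.8579 ∈ [0.6, 1.2) → IN Λ
#4 (1,2): internal coord 1 + (2)·λ' = +0.1716; +0.1716 ∉ [0.6, 1.2) → out

3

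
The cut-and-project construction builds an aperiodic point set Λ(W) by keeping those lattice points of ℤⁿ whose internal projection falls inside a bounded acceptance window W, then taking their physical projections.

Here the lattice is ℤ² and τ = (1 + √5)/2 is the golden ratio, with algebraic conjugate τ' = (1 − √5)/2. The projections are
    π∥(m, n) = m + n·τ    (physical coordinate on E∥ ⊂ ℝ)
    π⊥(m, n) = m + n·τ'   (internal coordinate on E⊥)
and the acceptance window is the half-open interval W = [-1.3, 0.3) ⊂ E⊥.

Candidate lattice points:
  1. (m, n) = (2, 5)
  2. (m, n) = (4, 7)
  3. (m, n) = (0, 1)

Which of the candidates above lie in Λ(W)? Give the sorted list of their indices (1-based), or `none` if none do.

Numerically τ ≈ 1.618034 and τ' = −1/τ ≈ -0.618034.
candidate 1: (m,n)=(2,5) → π∥ = 2+5·τ ≈ 10.090170, π⊥ = 2+5·τ' ≈ -1.090170 ∈ [-1.3, 0.3) ⇒ IN Λ
candidate 2: (m,n)=(4,7) → π∥ = 4+7·τ ≈ 15.326238, π⊥ = 4+7·τ' ≈ -0.326238 ∈ [-1.3, 0.3) ⇒ IN Λ
candidate 3: (m,n)=(0,1) → π∥ = 0+1·τ ≈ 1.618034, π⊥ = 0+1·τ' ≈ -0.618034 ∈ [-1.3, 0.3) ⇒ IN Λ

1, 2, 3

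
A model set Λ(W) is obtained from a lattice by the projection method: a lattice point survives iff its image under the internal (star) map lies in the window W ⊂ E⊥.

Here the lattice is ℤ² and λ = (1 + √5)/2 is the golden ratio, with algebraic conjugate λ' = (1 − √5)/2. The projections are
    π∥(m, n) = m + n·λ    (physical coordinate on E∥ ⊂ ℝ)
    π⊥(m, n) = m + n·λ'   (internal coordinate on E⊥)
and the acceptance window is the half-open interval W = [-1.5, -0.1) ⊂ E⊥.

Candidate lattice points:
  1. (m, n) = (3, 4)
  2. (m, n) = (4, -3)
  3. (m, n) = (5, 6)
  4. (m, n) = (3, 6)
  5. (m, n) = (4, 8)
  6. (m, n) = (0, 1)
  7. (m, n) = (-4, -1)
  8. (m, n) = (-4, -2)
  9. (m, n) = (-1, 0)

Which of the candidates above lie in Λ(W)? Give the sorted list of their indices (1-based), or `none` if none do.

λ' = (1−√5)/2 ≈ -0.61803.
#1 (3,4): internal coord 3 + (4)·λ' = +0.52786; +0.52786 ∉ [-1.5, -0.1) → out
#2 (4,-3): internal coord 4 + (-3)·λ' = +5.85410; +5.85410 ∉ [-1.5, -0.1) → out
#3 (5,6): internal coord 5 + (6)·λ' = +1.29180; +1.29180 ∉ [-1.5, -0.1) → out
#4 (3,6): internal coord 3 + (6)·λ' = -0.70820; -0.70820 ∈ [-1.5, -0.1) → IN Λ
#5 (4,8): internal coord 4 + (8)·λ' = -0.94427; -0.94427 ∈ [-1.5, -0.1) → IN Λ
#6 (0,1): internal coord 0 + (1)·λ' = -0.61803; -0.61803 ∈ [-1.5, -0.1) → IN Λ
#7 (-4,-1): internal coord -4 + (-1)·λ' = -3.38197; -3.38197 ∉ [-1.5, -0.1) → out
#8 (-4,-2): internal coord -4 + (-2)·λ' = -2.76393; -2.76393 ∉ [-1.5, -0.1) → out
#9 (-1,0): internal coord -1 + (0)·λ' = -1.00000; -1.00000 ∈ [-1.5, -0.1) → IN Λ

4, 5, 6, 9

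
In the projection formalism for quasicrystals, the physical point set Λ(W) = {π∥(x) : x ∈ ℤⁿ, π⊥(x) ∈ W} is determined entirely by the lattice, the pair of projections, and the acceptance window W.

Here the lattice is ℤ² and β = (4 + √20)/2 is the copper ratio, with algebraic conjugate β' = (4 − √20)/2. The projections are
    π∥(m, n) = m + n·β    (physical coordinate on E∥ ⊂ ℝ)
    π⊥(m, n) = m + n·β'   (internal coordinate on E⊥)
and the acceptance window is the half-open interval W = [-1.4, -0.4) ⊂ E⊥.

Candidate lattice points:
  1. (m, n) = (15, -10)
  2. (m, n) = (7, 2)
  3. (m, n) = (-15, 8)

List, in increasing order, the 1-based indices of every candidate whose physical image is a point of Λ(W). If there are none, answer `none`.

none

β' = (4−√20)/2 ≈ -0.236068.
#1 (15,-10): internal coord 15 + (-10)·β' = +17.360680; +17.360680 ∉ [-1.4, -0.4) → out
#2 (7,2): internal coord 7 + (2)·β' = +6.527864; +6.527864 ∉ [-1.4, -0.4) → out
#3 (-15,8): internal coord -15 + (8)·β' = -16.888544; -16.888544 ∉ [-1.4, -0.4) → out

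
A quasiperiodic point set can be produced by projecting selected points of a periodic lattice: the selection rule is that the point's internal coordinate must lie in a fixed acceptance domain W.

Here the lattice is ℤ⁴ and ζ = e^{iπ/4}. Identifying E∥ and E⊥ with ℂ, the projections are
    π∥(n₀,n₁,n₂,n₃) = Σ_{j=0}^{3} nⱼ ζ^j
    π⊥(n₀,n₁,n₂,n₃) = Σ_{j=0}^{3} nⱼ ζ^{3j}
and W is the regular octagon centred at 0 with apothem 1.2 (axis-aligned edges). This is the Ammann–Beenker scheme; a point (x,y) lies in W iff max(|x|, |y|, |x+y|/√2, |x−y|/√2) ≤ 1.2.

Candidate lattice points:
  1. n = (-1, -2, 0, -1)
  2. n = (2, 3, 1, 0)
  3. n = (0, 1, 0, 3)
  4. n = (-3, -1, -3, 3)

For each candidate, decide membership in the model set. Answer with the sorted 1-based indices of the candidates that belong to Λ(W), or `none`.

With ζ = e^{iπ/4} the internal vectors are ζ^0,ζ^3,ζ^6,ζ^9.
#1 (-1, -2, 0, -1): internal (-0.29289, -2.12132); octagon support 2.12132 vs apothem 1.2 → ∉ W
#2 (2, 3, 1, 0): internal (-0.12132, 1.12132); octagon support 1.12132 vs apothem 1.2 → ∈ W
#3 (0, 1, 0, 3): internal (1.41421, 2.82843); octagon support 3.00000 vs apothem 1.2 → ∉ W
#4 (-3, -1, -3, 3): internal (-0.17157, 4.41421); octagon support 4.41421 vs apothem 1.2 → ∉ W

2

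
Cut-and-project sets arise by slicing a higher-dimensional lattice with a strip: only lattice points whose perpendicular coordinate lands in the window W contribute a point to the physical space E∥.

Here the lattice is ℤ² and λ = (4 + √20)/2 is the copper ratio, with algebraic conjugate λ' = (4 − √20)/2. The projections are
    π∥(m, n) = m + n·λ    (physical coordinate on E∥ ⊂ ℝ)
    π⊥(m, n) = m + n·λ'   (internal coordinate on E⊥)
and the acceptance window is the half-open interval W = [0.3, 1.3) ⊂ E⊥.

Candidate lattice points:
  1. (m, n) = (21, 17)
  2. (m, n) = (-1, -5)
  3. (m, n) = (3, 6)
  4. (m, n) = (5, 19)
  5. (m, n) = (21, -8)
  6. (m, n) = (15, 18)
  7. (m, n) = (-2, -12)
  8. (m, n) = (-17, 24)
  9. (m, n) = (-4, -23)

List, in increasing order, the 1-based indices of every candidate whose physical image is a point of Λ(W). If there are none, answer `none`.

4, 7

λ' = (4−√20)/2 ≈ -0.2361.
candidate 1: (m,n)=(21,17) → π∥ = 21+17·λ ≈ 93.0132, π⊥ = 21+17·λ' ≈ 16.9868 ∉ [0.3, 1.3) ⇒ out
candidate 2: (m,n)=(-1,-5) → π∥ = -1-5·λ ≈ -22.1803, π⊥ = -1-5·λ' ≈ 0.1803 ∉ [0.3, 1.3) ⇒ out
candidate 3: (m,n)=(3,6) → π∥ = 3+6·λ ≈ 28.4164, π⊥ = 3+6·λ' ≈ 1.5836 ∉ [0.3, 1.3) ⇒ out
candidate 4: (m,n)=(5,19) → π∥ = 5+19·λ ≈ 85.4853, π⊥ = 5+19·λ' ≈ 0.5147 ∈ [0.3, 1.3) ⇒ IN Λ
candidate 5: (m,n)=(21,-8) → π∥ = 21-8·λ ≈ -12.8885, π⊥ = 21-8·λ' ≈ 22.8885 ∉ [0.3, 1.3) ⇒ out
candidate 6: (m,n)=(15,18) → π∥ = 15+18·λ ≈ 91.2492, π⊥ = 15+18·λ' ≈ 10.7508 ∉ [0.3, 1.3) ⇒ out
candidate 7: (m,n)=(-2,-12) → π∥ = -2-12·λ ≈ -52.8328, π⊥ = -2-12·λ' ≈ 0.8328 ∈ [0.3, 1.3) ⇒ IN Λ
candidate 8: (m,n)=(-17,24) → π∥ = -17+24·λ ≈ 84.6656, π⊥ = -17+24·λ' ≈ -22.6656 ∉ [0.3, 1.3) ⇒ out
candidate 9: (m,n)=(-4,-23) → π∥ = -4-23·λ ≈ -101.4296, π⊥ = -4-23·λ' ≈ 1.4296 ∉ [0.3, 1.3) ⇒ out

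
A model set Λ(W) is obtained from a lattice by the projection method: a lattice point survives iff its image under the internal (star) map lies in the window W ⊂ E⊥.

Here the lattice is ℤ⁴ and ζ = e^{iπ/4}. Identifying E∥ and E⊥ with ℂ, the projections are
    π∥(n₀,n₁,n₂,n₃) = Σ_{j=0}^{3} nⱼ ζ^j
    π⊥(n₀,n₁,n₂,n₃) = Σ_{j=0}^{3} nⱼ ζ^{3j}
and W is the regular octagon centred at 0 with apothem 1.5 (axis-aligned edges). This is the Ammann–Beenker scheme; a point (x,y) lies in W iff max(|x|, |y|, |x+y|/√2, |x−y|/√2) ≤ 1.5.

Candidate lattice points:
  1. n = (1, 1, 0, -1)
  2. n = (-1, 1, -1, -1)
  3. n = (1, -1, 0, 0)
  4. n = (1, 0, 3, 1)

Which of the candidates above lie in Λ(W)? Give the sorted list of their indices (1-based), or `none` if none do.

1

π⊥(n) = n₀ + n₁ζ³ + n₂ζ⁶ + n₃ζ⁹ where ζ = e^{iπ/4}.
candidate 1: n = (1, 1, 0, -1) → π⊥ ≈ (-0.41421, +0.00000); max(|x|,|y|,|x±y|/√2) = 0.41421 ≤ 1.5 ⇒ ∈ W
candidate 2: n = (-1, 1, -1, -1) → π⊥ ≈ (-2.41421, +1.00000); max(|x|,|y|,|x±y|/√2) = 2.41421 > 1.5 ⇒ ∉ W
candidate 3: n = (1, -1, 0, 0) → π⊥ ≈ (+1.70711, -0.70711); max(|x|,|y|,|x±y|/√2) = 1.70711 > 1.5 ⇒ ∉ W
candidate 4: n = (1, 0, 3, 1) → π⊥ ≈ (+1.70711, -2.29289); max(|x|,|y|,|x±y|/√2) = 2.82843 > 1.5 ⇒ ∉ W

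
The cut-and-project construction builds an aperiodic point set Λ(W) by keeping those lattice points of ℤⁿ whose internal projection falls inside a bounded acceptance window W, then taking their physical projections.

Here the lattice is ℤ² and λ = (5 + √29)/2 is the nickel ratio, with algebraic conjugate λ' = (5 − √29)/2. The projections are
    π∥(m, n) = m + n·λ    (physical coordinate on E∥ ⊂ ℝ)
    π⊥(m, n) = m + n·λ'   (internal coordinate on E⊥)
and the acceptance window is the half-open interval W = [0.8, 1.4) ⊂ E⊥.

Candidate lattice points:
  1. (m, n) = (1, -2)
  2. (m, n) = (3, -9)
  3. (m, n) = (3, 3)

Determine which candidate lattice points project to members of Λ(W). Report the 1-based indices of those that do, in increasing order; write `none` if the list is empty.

Numerically λ ≈ 5.1926 and λ' = −1/λ ≈ -0.1926.
[1] lift (1,-2): star map gives 1.3852; window check 0.8 ≤ 1.3852 < 1.4 is true → IN Λ
[2] lift (3,-9): star map gives 4.7332; window check 0.8 ≤ 4.7332 < 1.4 is false → out
[3] lift (3,3): star map gives 2.4223; window check 0.8 ≤ 2.4223 < 1.4 is false → out

1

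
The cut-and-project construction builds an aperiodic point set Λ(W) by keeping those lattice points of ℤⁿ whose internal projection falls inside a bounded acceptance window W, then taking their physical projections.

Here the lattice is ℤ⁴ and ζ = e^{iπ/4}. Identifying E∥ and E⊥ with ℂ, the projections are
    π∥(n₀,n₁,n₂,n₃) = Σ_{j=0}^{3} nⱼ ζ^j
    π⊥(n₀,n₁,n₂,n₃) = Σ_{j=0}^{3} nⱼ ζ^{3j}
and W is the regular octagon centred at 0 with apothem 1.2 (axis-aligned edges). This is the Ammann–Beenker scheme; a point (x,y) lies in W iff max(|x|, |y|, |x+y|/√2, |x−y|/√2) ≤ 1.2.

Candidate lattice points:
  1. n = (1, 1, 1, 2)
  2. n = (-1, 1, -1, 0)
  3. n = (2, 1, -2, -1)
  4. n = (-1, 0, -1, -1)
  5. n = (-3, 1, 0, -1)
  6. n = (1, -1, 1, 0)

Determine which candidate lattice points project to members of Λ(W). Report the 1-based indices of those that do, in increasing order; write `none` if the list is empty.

none

With ζ = e^{iπ/4} the internal vectors are ζ^0,ζ^3,ζ^6,ζ^9.
#1 (1, 1, 1, 2): internal (1.7071, 1.1213); octagon support 2.0000 vs apothem 1.2 → ∉ W
#2 (-1, 1, -1, 0): internal (-1.7071, 1.7071); octagon support 2.4142 vs apothem 1.2 → ∉ W
#3 (2, 1, -2, -1): internal (0.5858, 2.0000); octagon support 2.0000 vs apothem 1.2 → ∉ W
#4 (-1, 0, -1, -1): internal (-1.7071, 0.2929); octagon support 1.7071 vs apothem 1.2 → ∉ W
#5 (-3, 1, 0, -1): internal (-4.4142, 0.0000); octagon support 4.4142 vs apothem 1.2 → ∉ W
#6 (1, -1, 1, 0): internal (1.7071, -1.7071); octagon support 2.4142 vs apothem 1.2 → ∉ W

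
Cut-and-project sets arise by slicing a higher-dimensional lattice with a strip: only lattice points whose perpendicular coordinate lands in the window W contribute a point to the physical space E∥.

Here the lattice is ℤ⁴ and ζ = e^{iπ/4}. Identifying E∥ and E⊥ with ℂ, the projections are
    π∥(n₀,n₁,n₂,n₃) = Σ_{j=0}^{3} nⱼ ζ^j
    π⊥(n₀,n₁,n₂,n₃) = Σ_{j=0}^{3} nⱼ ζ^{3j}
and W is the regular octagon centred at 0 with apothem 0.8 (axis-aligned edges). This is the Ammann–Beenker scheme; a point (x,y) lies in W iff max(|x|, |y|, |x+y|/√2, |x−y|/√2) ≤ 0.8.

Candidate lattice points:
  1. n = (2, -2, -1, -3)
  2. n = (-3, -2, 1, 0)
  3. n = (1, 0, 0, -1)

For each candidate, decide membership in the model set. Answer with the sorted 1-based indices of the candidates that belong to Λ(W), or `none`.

π⊥(n) = n₀ + n₁ζ³ + n₂ζ⁶ + n₃ζ⁹ where ζ = e^{iπ/4}.
#1 (2, -2, -1, -3): internal (1.2929, -2.5355); octagon support 2.7071 vs apothem 0.8 → ∉ W
#2 (-3, -2, 1, 0): internal (-1.5858, -2.4142); octagon support 2.8284 vs apothem 0.8 → ∉ W
#3 (1, 0, 0, -1): internal (0.2929, -0.7071); octagon support 0.7071 vs apothem 0.8 → ∈ W

3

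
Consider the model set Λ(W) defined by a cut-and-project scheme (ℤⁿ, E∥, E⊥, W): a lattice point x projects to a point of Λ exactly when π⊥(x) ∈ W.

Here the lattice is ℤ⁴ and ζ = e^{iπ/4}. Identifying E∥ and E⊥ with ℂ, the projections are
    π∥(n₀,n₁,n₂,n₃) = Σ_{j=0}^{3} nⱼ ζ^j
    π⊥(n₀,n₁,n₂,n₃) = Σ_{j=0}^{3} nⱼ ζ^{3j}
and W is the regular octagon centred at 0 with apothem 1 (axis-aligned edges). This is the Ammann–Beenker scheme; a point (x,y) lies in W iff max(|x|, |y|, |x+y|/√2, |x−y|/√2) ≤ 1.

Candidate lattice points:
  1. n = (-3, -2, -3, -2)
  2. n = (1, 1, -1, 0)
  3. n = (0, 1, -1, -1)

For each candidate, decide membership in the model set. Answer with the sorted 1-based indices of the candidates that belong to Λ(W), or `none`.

none

With ζ = e^{iπ/4} the internal vectors are ζ^0,ζ^3,ζ^6,ζ^9.
candidate 1: n = (-3, -2, -3, -2) → π⊥ ≈ (-3.0000, +0.1716); max(|x|,|y|,|x±y|/√2) = 3.0000 > 1 ⇒ ∉ W
candidate 2: n = (1, 1, -1, 0) → π⊥ ≈ (+0.2929, +1.7071); max(|x|,|y|,|x±y|/√2) = 1.7071 > 1 ⇒ ∉ W
candidate 3: n = (0, 1, -1, -1) → π⊥ ≈ (-1.4142, +1.0000); max(|x|,|y|,|x±y|/√2) = 1.7071 > 1 ⇒ ∉ W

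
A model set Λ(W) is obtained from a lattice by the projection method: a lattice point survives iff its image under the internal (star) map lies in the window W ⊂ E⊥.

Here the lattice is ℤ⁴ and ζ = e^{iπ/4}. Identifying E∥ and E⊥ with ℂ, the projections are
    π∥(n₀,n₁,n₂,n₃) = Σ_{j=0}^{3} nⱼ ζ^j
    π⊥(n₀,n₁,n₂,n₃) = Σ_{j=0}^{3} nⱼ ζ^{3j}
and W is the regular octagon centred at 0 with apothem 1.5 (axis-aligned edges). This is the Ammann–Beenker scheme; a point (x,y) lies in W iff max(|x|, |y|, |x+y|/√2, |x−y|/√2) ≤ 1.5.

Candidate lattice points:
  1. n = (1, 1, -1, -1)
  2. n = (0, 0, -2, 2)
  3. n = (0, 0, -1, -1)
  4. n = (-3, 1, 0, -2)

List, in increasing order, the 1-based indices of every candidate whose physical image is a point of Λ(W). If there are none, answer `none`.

1, 3

With ζ = e^{iπ/4} the internal vectors are ζ^0,ζ^3,ζ^6,ζ^9.
candidate 1: n = (1, 1, -1, -1) → π⊥ ≈ (-0.414214, +1.000000); max(|x|,|y|,|x±y|/√2) = 1.000000 ≤ 1.5 ⇒ ∈ W
candidate 2: n = (0, 0, -2, 2) → π⊥ ≈ (+1.414214, +3.414214); max(|x|,|y|,|x±y|/√2) = 3.414214 > 1.5 ⇒ ∉ W
candidate 3: n = (0, 0, -1, -1) → π⊥ ≈ (-0.707107, +0.292893); max(|x|,|y|,|x±y|/√2) = 0.707107 ≤ 1.5 ⇒ ∈ W
candidate 4: n = (-3, 1, 0, -2) → π⊥ ≈ (-5.121320, -0.707107); max(|x|,|y|,|x±y|/√2) = 5.121320 > 1.5 ⇒ ∉ W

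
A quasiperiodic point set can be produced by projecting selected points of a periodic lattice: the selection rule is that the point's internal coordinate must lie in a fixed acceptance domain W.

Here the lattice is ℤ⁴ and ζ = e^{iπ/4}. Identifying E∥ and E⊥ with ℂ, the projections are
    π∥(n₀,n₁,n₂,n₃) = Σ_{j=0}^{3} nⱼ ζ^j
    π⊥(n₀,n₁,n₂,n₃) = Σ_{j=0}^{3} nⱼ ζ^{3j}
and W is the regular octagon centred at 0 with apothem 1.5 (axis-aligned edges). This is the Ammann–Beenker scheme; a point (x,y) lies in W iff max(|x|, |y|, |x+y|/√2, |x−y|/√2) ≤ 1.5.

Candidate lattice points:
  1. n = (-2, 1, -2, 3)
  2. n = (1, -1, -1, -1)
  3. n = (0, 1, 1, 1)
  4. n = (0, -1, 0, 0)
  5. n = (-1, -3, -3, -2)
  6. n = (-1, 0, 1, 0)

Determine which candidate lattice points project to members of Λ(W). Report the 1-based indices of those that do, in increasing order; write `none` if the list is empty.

2, 3, 4, 5, 6

With ζ = e^{iπ/4} the internal vectors are ζ^0,ζ^3,ζ^6,ζ^9.
#1 (-2, 1, -2, 3): internal (-0.585786, 4.828427); octagon support 4.828427 vs apothem 1.5 → ∉ W
#2 (1, -1, -1, -1): internal (1.000000, -0.414214); octagon support 1.000000 vs apothem 1.5 → ∈ W
#3 (0, 1, 1, 1): internal (0.000000, 0.414214); octagon support 0.414214 vs apothem 1.5 → ∈ W
#4 (0, -1, 0, 0): internal (0.707107, -0.707107); octagon support 1.000000 vs apothem 1.5 → ∈ W
#5 (-1, -3, -3, -2): internal (-0.292893, -0.535534); octagon support 0.585786 vs apothem 1.5 → ∈ W
#6 (-1, 0, 1, 0): internal (-1.000000, -1.000000); octagon support 1.414214 vs apothem 1.5 → ∈ W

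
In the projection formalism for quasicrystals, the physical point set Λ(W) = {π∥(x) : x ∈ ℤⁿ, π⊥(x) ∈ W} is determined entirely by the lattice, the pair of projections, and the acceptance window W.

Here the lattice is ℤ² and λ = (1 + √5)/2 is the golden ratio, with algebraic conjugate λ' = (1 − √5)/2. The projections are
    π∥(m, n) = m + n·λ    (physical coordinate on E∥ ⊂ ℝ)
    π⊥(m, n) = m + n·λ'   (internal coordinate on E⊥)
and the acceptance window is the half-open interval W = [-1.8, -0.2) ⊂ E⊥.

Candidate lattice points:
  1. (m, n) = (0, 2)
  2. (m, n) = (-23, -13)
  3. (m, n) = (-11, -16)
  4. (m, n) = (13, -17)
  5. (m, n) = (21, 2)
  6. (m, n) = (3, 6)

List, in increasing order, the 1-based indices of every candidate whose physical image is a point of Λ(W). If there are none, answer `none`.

1, 3, 6

Compute λ' = (1−√5)/2 = -0.6180, so π⊥(m,n) = m -0.6180·n.
#1 (0,2): internal coord 0 + (2)·λ' = -1.2361; -1.2361 ∈ [-1.8, -0.2) → IN Λ
#2 (-23,-13): internal coord -23 + (-13)·λ' = -14.9656; -14.9656 ∉ [-1.8, -0.2) → out
#3 (-11,-16): internal coord -11 + (-16)·λ' = -1.1115; -1.1115 ∈ [-1.8, -0.2) → IN Λ
#4 (13,-17): internal coord 13 + (-17)·λ' = +23.5066; +23.5066 ∉ [-1.8, -0.2) → out
#5 (21,2): internal coord 21 + (2)·λ' = +19.7639; +19.7639 ∉ [-1.8, -0.2) → out
#6 (3,6): internal coord 3 + (6)·λ' = -0.7082; -0.7082 ∈ [-1.8, -0.2) → IN Λ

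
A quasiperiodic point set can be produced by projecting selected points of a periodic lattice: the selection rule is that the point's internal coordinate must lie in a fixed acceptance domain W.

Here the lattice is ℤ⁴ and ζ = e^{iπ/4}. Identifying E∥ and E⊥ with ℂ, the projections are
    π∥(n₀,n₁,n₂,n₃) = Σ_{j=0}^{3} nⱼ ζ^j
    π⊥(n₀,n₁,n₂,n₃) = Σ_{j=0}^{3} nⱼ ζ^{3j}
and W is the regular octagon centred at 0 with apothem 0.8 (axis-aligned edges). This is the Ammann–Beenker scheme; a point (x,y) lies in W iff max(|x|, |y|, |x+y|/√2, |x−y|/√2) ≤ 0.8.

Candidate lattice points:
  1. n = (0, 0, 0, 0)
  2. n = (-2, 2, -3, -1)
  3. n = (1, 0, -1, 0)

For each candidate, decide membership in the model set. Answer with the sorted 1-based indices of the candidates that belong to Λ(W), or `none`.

1

With ζ = e^{iπ/4} the internal vectors are ζ^0,ζ^3,ζ^6,ζ^9.
candidate 1: n = (0, 0, 0, 0) → π⊥ ≈ (+0.00000, +0.00000); max(|x|,|y|,|x±y|/√2) = 0.00000 ≤ 0.8 ⇒ ∈ W
candidate 2: n = (-2, 2, -3, -1) → π⊥ ≈ (-4.12132, +3.70711); max(|x|,|y|,|x±y|/√2) = 5.53553 > 0.8 ⇒ ∉ W
candidate 3: n = (1, 0, -1, 0) → π⊥ ≈ (+1.00000, +1.00000); max(|x|,|y|,|x±y|/√2) = 1.41421 > 0.8 ⇒ ∉ W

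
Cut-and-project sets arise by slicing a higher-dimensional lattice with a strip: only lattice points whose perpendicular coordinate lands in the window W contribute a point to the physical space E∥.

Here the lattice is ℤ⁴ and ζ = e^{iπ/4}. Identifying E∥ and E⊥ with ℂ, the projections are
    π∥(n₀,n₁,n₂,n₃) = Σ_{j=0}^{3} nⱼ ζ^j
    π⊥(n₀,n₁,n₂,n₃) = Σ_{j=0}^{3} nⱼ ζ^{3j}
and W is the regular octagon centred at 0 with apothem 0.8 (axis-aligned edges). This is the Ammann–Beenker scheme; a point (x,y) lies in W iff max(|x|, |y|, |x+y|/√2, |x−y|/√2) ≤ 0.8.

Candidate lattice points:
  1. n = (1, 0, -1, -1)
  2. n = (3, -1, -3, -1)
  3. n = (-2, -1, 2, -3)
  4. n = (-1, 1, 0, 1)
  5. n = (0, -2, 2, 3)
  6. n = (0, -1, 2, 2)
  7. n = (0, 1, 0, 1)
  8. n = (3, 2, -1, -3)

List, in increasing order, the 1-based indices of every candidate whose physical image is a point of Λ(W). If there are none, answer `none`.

Internal map: ζ^{3j} for j=0..3 gives (1,0), (−√2/2,√2/2), (0,−1), (√2/2,√2/2).
candidate 1: n = (1, 0, -1, -1) → π⊥ ≈ (+0.292893, +0.292893); max(|x|,|y|,|x±y|/√2) = 0.414214 ≤ 0.8 ⇒ ∈ W
candidate 2: n = (3, -1, -3, -1) → π⊥ ≈ (+3.000000, +1.585786); max(|x|,|y|,|x±y|/√2) = 3.242641 > 0.8 ⇒ ∉ W
candidate 3: n = (-2, -1, 2, -3) → π⊥ ≈ (-3.414214, -4.828427); max(|x|,|y|,|x±y|/√2) = 5.828427 > 0.8 ⇒ ∉ W
candidate 4: n = (-1, 1, 0, 1) → π⊥ ≈ (-1.000000, +1.414214); max(|x|,|y|,|x±y|/√2) = 1.707107 > 0.8 ⇒ ∉ W
candidate 5: n = (0, -2, 2, 3) → π⊥ ≈ (+3.535534, -1.292893); max(|x|,|y|,|x±y|/√2) = 3.535534 > 0.8 ⇒ ∉ W
candidate 6: n = (0, -1, 2, 2) → π⊥ ≈ (+2.121320, -1.292893); max(|x|,|y|,|x±y|/√2) = 2.414214 > 0.8 ⇒ ∉ W
candidate 7: n = (0, 1, 0, 1) → π⊥ ≈ (+0.000000, +1.414214); max(|x|,|y|,|x±y|/√2) = 1.414214 > 0.8 ⇒ ∉ W
candidate 8: n = (3, 2, -1, -3) → π⊥ ≈ (-0.535534, +0.292893); max(|x|,|y|,|x±y|/√2) = 0.585786 ≤ 0.8 ⇒ ∈ W

1, 8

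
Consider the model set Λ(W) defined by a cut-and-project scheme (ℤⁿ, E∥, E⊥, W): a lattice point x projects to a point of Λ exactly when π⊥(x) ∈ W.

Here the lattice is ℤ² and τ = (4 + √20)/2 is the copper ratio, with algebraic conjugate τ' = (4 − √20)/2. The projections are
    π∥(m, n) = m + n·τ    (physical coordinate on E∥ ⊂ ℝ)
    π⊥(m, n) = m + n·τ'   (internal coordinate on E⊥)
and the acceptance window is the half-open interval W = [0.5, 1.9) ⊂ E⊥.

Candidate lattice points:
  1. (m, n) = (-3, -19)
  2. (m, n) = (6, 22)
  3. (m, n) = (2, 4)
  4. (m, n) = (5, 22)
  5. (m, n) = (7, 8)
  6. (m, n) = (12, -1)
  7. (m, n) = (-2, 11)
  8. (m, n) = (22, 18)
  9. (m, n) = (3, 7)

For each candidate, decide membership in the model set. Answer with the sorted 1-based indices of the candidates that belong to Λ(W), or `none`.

1, 2, 3, 9

τ' = (4−√20)/2 ≈ -0.2361.
#1 (-3,-19): internal coord -3 + (-19)·τ' = +1.4853; +1.4853 ∈ [0.5, 1.9) → IN Λ
#2 (6,22): internal coord 6 + (22)·τ' = +0.8065; +0.8065 ∈ [0.5, 1.9) → IN Λ
#3 (2,4): internal coord 2 + (4)·τ' = +1.0557; +1.0557 ∈ [0.5, 1.9) → IN Λ
#4 (5,22): internal coord 5 + (22)·τ' = -0.1935; -0.1935 ∉ [0.5, 1.9) → out
#5 (7,8): internal coord 7 + (8)·τ' = +5.1115; +5.1115 ∉ [0.5, 1.9) → out
#6 (12,-1): internal coord 12 + (-1)·τ' = +12.2361; +12.2361 ∉ [0.5, 1.9) → out
#7 (-2,11): internal coord -2 + (11)·τ' = -4.5967; -4.5967 ∉ [0.5, 1.9) → out
#8 (22,18): internal coord 22 + (18)·τ' = +17.7508; +17.7508 ∉ [0.5, 1.9) → out
#9 (3,7): internal coord 3 + (7)·τ' = +1.3475; +1.3475 ∈ [0.5, 1.9) → IN Λ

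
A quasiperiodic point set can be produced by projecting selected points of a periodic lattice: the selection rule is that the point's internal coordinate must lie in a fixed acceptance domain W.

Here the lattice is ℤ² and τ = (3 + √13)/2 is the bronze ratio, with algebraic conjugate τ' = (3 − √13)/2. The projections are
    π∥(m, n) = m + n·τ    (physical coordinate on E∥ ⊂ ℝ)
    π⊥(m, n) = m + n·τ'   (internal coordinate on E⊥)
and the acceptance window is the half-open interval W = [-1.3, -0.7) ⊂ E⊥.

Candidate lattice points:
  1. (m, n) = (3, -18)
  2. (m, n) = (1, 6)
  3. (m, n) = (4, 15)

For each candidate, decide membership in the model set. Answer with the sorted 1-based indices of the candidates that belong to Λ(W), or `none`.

2

Numerically τ ≈ 3.3028 and τ' = −1/τ ≈ -0.3028.
#1 (3,-18): internal coord 3 + (-18)·τ' = +8.4500; +8.4500 ∉ [-1.3, -0.7) → out
#2 (1,6): internal coord 1 + (6)·τ' = -0.8167; -0.8167 ∈ [-1.3, -0.7) → IN Λ
#3 (4,15): internal coord 4 + (15)·τ' = -0.5416; -0.5416 ∉ [-1.3, -0.7) → out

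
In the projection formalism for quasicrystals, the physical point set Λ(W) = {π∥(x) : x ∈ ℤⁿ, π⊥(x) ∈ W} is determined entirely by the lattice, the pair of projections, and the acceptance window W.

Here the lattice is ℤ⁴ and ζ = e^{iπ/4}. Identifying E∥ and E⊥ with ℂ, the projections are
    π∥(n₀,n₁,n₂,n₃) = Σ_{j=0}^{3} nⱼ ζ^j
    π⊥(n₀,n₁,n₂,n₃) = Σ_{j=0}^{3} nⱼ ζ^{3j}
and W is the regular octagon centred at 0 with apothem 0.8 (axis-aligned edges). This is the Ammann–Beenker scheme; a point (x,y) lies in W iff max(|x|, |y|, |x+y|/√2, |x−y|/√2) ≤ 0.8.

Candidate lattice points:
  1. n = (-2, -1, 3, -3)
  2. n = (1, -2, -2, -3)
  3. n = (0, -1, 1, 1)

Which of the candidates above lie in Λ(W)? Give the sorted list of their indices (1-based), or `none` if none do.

none

With ζ = e^{iπ/4} the internal vectors are ζ^0,ζ^3,ζ^6,ζ^9.
candidate 1: n = (-2, -1, 3, -3) → π⊥ ≈ (-3.414214, -5.828427); max(|x|,|y|,|x±y|/√2) = 6.535534 > 0.8 ⇒ ∉ W
candidate 2: n = (1, -2, -2, -3) → π⊥ ≈ (+0.292893, -1.535534); max(|x|,|y|,|x±y|/√2) = 1.535534 > 0.8 ⇒ ∉ W
candidate 3: n = (0, -1, 1, 1) → π⊥ ≈ (+1.414214, -1.000000); max(|x|,|y|,|x±y|/√2) = 1.707107 > 0.8 ⇒ ∉ W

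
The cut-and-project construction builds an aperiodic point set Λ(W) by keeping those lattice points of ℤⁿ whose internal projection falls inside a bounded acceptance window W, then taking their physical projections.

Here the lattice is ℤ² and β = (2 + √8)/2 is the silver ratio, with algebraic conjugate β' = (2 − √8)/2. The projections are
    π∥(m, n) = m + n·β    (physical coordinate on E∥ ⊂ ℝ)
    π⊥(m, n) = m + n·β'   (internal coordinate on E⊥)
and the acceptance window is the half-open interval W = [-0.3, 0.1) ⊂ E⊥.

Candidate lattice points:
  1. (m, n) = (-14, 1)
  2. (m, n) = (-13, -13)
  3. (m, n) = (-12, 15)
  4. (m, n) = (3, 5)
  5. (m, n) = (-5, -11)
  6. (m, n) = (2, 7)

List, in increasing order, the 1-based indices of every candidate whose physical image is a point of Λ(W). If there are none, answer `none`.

β' = (2−√8)/2 ≈ -0.41421.
[1] lift (-14,1): star map gives -14.41421; window check -0.3 ≤ -14.41421 < 0.1 is false → out
[2] lift (-13,-13): star map gives -7.61522; window check -0.3 ≤ -7.61522 < 0.1 is false → out
[3] lift (-12,15): star map gives -18.21320; window check -0.3 ≤ -18.21320 < 0.1 is false → out
[4] lift (3,5): star map gives 0.92893; window check -0.3 ≤ 0.92893 < 0.1 is false → out
[5] lift (-5,-11): star map gives -0.44365; window check -0.3 ≤ -0.44365 < 0.1 is false → out
[6] lift (2,7): star map gives -0.89949; window check -0.3 ≤ -0.89949 < 0.1 is false → out

none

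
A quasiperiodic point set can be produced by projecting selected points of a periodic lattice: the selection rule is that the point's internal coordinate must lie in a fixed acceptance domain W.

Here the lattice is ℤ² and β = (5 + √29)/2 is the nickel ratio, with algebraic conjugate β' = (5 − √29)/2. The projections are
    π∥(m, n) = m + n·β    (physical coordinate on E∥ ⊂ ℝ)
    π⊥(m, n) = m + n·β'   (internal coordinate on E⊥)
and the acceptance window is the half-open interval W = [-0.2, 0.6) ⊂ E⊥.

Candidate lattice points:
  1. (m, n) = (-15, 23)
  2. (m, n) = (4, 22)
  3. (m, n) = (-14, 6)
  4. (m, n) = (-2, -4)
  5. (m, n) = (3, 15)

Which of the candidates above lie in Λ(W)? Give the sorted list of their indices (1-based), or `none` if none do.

Compute β' = (5−√29)/2 = -0.192582, so π⊥(m,n) = m -0.192582·n.
[1] lift (-15,23): star map gives -19.429395; window check -0.2 ≤ -19.429395 < 0.6 is false → out
[2] lift (4,22): star map gives -0.236813; window check -0.2 ≤ -0.236813 < 0.6 is false → out
[3] lift (-14,6): star map gives -15.155494; window check -0.2 ≤ -15.155494 < 0.6 is false → out
[4] lift (-2,-4): star map gives -1.229670; window check -0.2 ≤ -1.229670 < 0.6 is false → out
[5] lift (3,15): star map gives 0.111264; window check -0.2 ≤ 0.111264 < 0.6 is true → IN Λ

5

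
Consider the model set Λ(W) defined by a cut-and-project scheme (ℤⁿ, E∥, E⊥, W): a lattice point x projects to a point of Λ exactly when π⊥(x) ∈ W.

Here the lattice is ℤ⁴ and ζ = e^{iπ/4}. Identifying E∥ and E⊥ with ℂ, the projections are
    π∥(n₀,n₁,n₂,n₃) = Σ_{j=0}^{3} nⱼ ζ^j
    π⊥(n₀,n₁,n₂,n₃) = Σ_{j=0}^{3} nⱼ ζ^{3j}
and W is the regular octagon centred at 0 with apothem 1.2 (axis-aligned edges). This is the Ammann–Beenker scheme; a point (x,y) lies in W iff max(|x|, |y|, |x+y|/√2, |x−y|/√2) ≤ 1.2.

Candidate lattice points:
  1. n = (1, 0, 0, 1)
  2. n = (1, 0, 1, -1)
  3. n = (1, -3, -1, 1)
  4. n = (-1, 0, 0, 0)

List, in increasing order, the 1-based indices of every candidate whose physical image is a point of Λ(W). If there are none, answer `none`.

With ζ = e^{iπ/4} the internal vectors are ζ^0,ζ^3,ζ^6,ζ^9.
#1 (1, 0, 0, 1): internal (1.70711, 0.70711); octagon support 1.70711 vs apothem 1.2 → ∉ W
#2 (1, 0, 1, -1): internal (0.29289, -1.70711); octagon support 1.70711 vs apothem 1.2 → ∉ W
#3 (1, -3, -1, 1): internal (3.82843, -0.41421); octagon support 3.82843 vs apothem 1.2 → ∉ W
#4 (-1, 0, 0, 0): internal (-1.00000, 0.00000); octagon support 1.00000 vs apothem 1.2 → ∈ W

4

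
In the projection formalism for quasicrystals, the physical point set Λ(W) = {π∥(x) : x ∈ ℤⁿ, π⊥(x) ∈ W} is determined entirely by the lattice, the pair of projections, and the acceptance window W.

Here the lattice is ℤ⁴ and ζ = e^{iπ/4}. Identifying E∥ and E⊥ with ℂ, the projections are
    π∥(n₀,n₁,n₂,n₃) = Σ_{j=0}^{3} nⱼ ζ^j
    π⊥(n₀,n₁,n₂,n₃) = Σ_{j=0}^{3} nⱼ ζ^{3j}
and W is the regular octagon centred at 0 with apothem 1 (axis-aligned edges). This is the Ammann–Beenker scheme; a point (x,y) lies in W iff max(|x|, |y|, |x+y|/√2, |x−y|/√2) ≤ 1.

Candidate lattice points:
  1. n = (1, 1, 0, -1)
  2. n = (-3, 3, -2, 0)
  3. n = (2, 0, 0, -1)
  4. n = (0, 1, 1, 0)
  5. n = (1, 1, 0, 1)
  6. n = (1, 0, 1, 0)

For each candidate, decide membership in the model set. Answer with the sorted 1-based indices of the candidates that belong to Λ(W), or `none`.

With ζ = e^{iπ/4} the internal vectors are ζ^0,ζ^3,ζ^6,ζ^9.
#1 (1, 1, 0, -1): internal (-0.41421, 0.00000); octagon support 0.41421 vs apothem 1 → ∈ W
#2 (-3, 3, -2, 0): internal (-5.12132, 4.12132); octagon support 6.53553 vs apothem 1 → ∉ W
#3 (2, 0, 0, -1): internal (1.29289, -0.70711); octagon support 1.41421 vs apothem 1 → ∉ W
#4 (0, 1, 1, 0): internal (-0.70711, -0.29289); octagon support 0.70711 vs apothem 1 → ∈ W
#5 (1, 1, 0, 1): internal (1.00000, 1.41421); octagon support 1.70711 vs apothem 1 → ∉ W
#6 (1, 0, 1, 0): internal (1.00000, -1.00000); octagon support 1.41421 vs apothem 1 → ∉ W

1, 4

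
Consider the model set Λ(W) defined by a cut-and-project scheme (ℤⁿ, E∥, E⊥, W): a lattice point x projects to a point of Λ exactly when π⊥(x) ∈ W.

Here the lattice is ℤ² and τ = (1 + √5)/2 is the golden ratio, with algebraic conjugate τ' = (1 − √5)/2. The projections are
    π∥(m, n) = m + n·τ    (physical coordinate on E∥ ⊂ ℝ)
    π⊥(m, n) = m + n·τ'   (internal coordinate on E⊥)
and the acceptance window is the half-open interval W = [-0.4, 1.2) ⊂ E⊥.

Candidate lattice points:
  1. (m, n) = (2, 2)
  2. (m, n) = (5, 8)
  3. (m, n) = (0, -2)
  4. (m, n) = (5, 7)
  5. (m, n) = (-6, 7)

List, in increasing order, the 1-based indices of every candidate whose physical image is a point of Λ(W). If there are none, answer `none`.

1, 2, 4

Compute τ' = (1−√5)/2 = -0.618034, so π⊥(m,n) = m -0.618034·n.
[1] lift (2,2): star map gives 0.763932; window check -0.4 ≤ 0.763932 < 1.2 is true → IN Λ
[2] lift (5,8): star map gives 0.055728; window check -0.4 ≤ 0.055728 < 1.2 is true → IN Λ
[3] lift (0,-2): star map gives 1.236068; window check -0.4 ≤ 1.236068 < 1.2 is false → out
[4] lift (5,7): star map gives 0.673762; window check -0.4 ≤ 0.673762 < 1.2 is true → IN Λ
[5] lift (-6,7): star map gives -10.326238; window check -0.4 ≤ -10.326238 < 1.2 is false → out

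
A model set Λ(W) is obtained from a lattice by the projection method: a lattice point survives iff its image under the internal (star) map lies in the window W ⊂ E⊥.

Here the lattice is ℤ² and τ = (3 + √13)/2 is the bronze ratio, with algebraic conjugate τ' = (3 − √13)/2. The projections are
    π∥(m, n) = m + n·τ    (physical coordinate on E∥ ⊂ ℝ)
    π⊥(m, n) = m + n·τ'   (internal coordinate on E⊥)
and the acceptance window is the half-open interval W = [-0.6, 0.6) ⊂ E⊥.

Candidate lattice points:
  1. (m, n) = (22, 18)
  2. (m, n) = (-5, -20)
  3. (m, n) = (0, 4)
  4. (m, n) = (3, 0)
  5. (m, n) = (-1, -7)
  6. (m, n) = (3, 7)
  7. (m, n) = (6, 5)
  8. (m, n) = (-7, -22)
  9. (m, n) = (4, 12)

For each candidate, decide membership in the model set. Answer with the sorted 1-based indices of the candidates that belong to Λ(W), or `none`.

Numerically τ ≈ 3.3028 and τ' = −1/τ ≈ -0.3028.
candidate 1: (m,n)=(22,18) → π∥ = 22+18·τ ≈ 81.4500, π⊥ = 22+18·τ' ≈ 16.5500 ∉ [-0.6, 0.6) ⇒ out
candidate 2: (m,n)=(-5,-20) → π∥ = -5-20·τ ≈ -71.0555, π⊥ = -5-20·τ' ≈ 1.0555 ∉ [-0.6, 0.6) ⇒ out
candidate 3: (m,n)=(0,4) → π∥ = 0+4·τ ≈ 13.2111, π⊥ = 0+4·τ' ≈ -1.2111 ∉ [-0.6, 0.6) ⇒ out
candidate 4: (m,n)=(3,0) → π∥ = 3+0·τ ≈ 3.0000, π⊥ = 3+0·τ' ≈ 3.0000 ∉ [-0.6, 0.6) ⇒ out
candidate 5: (m,n)=(-1,-7) → π∥ = -1-7·τ ≈ -24.1194, π⊥ = -1-7·τ' ≈ 1.1194 ∉ [-0.6, 0.6) ⇒ out
candidate 6: (m,n)=(3,7) → π∥ = 3+7·τ ≈ 26.1194, π⊥ = 3+7·τ' ≈ 0.8806 ∉ [-0.6, 0.6) ⇒ out
candidate 7: (m,n)=(6,5) → π∥ = 6+5·τ ≈ 22.5139, π⊥ = 6+5·τ' ≈ 4.4861 ∉ [-0.6, 0.6) ⇒ out
candidate 8: (m,n)=(-7,-22) → π∥ = -7-22·τ ≈ -79.6611, π⊥ = -7-22·τ' ≈ -0.3389 ∈ [-0.6, 0.6) ⇒ IN Λ
candidate 9: (m,n)=(4,12) → π∥ = 4+12·τ ≈ 43.6333, π⊥ = 4+12·τ' ≈ 0.3667 ∈ [-0.6, 0.6) ⇒ IN Λ

8, 9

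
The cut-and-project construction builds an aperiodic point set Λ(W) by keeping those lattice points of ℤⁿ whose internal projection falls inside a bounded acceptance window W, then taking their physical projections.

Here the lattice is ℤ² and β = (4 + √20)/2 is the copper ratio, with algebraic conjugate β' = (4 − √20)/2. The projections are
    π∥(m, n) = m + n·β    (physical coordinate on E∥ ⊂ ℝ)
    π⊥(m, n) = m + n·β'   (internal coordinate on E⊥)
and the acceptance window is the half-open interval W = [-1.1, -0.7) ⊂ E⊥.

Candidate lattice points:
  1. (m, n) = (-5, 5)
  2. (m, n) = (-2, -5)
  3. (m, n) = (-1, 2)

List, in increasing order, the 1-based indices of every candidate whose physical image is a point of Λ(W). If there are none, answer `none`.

Compute β' = (4−√20)/2 = -0.23607, so π⊥(m,n) = m -0.23607·n.
[1] lift (-5,5): star map gives -6.18034; window check -1.1 ≤ -6.18034 < -0.7 is false → out
[2] lift (-2,-5): star map gives -0.81966; window check -1.1 ≤ -0.81966 < -0.7 is true → IN Λ
[3] lift (-1,2): star map gives -1.47214; window check -1.1 ≤ -1.47214 < -0.7 is false → out

2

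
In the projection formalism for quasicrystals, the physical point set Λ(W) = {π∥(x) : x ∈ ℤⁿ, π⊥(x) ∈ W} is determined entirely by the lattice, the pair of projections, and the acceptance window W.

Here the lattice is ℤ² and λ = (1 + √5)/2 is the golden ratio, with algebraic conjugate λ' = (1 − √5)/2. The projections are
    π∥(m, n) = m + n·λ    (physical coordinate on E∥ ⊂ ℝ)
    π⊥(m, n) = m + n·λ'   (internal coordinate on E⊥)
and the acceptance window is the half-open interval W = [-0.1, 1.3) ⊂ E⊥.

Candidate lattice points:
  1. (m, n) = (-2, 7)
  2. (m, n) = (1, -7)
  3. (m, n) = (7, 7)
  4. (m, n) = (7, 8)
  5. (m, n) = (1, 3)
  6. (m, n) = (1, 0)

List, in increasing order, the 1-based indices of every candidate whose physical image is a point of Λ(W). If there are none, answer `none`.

6

λ' = (1−√5)/2 ≈ -0.6180.
candidate 1: (m,n)=(-2,7) → π∥ = -2+7·λ ≈ 9.3262, π⊥ = -2+7·λ' ≈ -6.3262 ∉ [-0.1, 1.3) ⇒ out
candidate 2: (m,n)=(1,-7) → π∥ = 1-7·λ ≈ -10.3262, π⊥ = 1-7·λ' ≈ 5.3262 ∉ [-0.1, 1.3) ⇒ out
candidate 3: (m,n)=(7,7) → π∥ = 7+7·λ ≈ 18.3262, π⊥ = 7+7·λ' ≈ 2.6738 ∉ [-0.1, 1.3) ⇒ out
candidate 4: (m,n)=(7,8) → π∥ = 7+8·λ ≈ 19.9443, π⊥ = 7+8·λ' ≈ 2.0557 ∉ [-0.1, 1.3) ⇒ out
candidate 5: (m,n)=(1,3) → π∥ = 1+3·λ ≈ 5.8541, π⊥ = 1+3·λ' ≈ -0.8541 ∉ [-0.1, 1.3) ⇒ out
candidate 6: (m,n)=(1,0) → π∥ = 1+0·λ ≈ 1.0000, π⊥ = 1+0·λ' ≈ 1.0000 ∈ [-0.1, 1.3) ⇒ IN Λ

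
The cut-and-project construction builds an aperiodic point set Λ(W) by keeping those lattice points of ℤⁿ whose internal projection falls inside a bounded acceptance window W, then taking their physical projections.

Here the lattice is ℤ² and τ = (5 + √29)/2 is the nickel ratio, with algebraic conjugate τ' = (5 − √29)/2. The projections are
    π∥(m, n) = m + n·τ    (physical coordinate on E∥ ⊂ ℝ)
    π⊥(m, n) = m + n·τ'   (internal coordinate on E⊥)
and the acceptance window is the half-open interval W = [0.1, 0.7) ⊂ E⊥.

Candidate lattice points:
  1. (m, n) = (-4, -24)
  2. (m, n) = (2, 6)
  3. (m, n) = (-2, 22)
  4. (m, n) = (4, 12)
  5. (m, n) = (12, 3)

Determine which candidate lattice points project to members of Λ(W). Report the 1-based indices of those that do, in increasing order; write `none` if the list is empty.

τ' = (5−√29)/2 ≈ -0.1926.
[1] lift (-4,-24): star map gives 0.6220; window check 0.1 ≤ 0.6220 < 0.7 is true → IN Λ
[2] lift (2,6): star map gives 0.8445; window check 0.1 ≤ 0.8445 < 0.7 is false → out
[3] lift (-2,22): star map gives -6.2368; window check 0.1 ≤ -6.2368 < 0.7 is false → out
[4] lift (4,12): star map gives 1.6890; window check 0.1 ≤ 1.6890 < 0.7 is false → out
[5] lift (12,3): star map gives 11.4223; window check 0.1 ≤ 11.4223 < 0.7 is false → out

1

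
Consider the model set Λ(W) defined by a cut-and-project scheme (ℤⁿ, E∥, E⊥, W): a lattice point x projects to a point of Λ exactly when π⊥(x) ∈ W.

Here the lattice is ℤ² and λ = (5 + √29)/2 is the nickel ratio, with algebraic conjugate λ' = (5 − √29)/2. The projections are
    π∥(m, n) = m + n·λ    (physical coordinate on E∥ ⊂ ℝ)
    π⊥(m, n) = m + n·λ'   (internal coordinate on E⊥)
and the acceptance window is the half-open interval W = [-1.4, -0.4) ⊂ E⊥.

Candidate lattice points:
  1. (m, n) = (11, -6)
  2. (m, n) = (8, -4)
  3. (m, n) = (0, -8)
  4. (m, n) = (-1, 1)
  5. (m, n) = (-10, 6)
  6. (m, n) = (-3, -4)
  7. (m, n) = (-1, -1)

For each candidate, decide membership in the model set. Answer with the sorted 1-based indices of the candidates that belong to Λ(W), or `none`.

Compute λ' = (5−√29)/2 = -0.192582, so π⊥(m,n) = m -0.192582·n.
#1 (11,-6): internal coord 11 + (-6)·λ' = +12.155494; +12.155494 ∉ [-1.4, -0.4) → out
#2 (8,-4): internal coord 8 + (-4)·λ' = +8.770330; +8.770330 ∉ [-1.4, -0.4) → out
#3 (0,-8): internal coord 0 + (-8)·λ' = +1.540659; +1.540659 ∉ [-1.4, -0.4) → out
#4 (-1,1): internal coord -1 + (1)·λ' = -1.192582; -1.192582 ∈ [-1.4, -0.4) → IN Λ
#5 (-10,6): internal coord -10 + (6)·λ' = -11.155494; -11.155494 ∉ [-1.4, -0.4) → out
#6 (-3,-4): internal coord -3 + (-4)·λ' = -2.229670; -2.229670 ∉ [-1.4, -0.4) → out
#7 (-1,-1): internal coord -1 + (-1)·λ' = -0.807418; -0.807418 ∈ [-1.4, -0.4) → IN Λ

4, 7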